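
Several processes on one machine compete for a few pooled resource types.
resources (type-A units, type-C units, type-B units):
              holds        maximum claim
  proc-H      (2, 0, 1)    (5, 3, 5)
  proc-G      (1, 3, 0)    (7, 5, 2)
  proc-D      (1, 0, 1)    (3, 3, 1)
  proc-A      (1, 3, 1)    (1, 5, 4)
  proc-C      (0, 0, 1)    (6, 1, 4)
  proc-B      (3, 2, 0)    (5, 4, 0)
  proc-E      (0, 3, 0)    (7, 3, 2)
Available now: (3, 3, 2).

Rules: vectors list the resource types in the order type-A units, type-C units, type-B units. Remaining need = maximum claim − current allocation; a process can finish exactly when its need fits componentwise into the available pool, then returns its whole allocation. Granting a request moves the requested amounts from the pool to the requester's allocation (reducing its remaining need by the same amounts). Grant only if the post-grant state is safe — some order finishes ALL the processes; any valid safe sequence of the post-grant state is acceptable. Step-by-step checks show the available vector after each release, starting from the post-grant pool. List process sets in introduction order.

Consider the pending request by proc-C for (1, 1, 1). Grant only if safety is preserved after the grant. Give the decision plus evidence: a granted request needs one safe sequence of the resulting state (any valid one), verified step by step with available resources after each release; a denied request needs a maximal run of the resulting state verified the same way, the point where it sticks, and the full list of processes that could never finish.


GRANT. The post-grant state is safe; one safe sequence: proc-B, proc-D, proc-C, proc-A, proc-G, proc-E, proc-H.
Key observation: (2, 2, 1) free after granting still covers proc-B first, and each release covers the next.
Step-by-step check of the post-grant state:
  pool = (2, 2, 1)
  run proc-B (needs (2, 2, 0), free (2, 2, 1)); after release of (3, 2, 0) the pool is (5, 4, 1)
  run proc-D (needs (2, 3, 0), free (5, 4, 1)); after release of (1, 0, 1) the pool is (6, 4, 2)
  run proc-C (needs (5, 0, 2), free (6, 4, 2)); after release of (1, 1, 2) the pool is (7, 5, 4)
  run proc-A (needs (0, 2, 3), free (7, 5, 4)); after release of (1, 3, 1) the pool is (8, 8, 5)
  run proc-G (needs (6, 2, 2), free (8, 8, 5)); after release of (1, 3, 0) the pool is (9, 11, 5)
  run proc-E (needs (7, 0, 2), free (9, 11, 5)); after release of (0, 3, 0) the pool is (9, 14, 5)
  run proc-H (needs (3, 3, 4), free (9, 14, 5)); after release of (2, 0, 1) the pool is (11, 14, 6)


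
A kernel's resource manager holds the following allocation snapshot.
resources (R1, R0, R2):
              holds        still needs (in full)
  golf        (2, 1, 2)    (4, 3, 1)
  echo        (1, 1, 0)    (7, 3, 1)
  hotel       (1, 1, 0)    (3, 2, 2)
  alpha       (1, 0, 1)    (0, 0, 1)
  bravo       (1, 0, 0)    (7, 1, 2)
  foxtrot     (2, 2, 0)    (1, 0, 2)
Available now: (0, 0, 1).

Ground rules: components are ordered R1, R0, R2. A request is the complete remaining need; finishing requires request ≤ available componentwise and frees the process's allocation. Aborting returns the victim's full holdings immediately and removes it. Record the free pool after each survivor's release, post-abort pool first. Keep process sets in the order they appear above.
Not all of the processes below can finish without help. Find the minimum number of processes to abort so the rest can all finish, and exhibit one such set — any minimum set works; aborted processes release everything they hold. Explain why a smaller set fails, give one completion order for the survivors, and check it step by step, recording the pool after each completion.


Abort echo.
Key observation: the deadlocked bravo becomes finishable only because echo released (1, 1, 0); it completes at step 5 below.
No smaller set exists: with zero aborts the deadlock remains.
Survivors finish in the order: alpha, foxtrot, golf, hotel, bravo. Verifying each step (pool after the aborts first):
  pool = (1, 1, 1)
  alpha: need (0, 0, 1) fits (1, 1, 1); releases (1, 0, 1), pool now (2, 1, 2)
  foxtrot: need (1, 0, 2) fits (2, 1, 2); releases (2, 2, 0), pool now (4, 3, 2)
  golf: need (4, 3, 1) fits (4, 3, 2); releases (2, 1, 2), pool now (6, 4, 4)
  hotel: need (3, 2, 2) fits (6, 4, 4); releases (1, 1, 0), pool now (7, 5, 4)
  bravo: need (7, 1, 2) fits (7, 5, 4); releases (1, 0, 0), pool now (8, 5, 4)


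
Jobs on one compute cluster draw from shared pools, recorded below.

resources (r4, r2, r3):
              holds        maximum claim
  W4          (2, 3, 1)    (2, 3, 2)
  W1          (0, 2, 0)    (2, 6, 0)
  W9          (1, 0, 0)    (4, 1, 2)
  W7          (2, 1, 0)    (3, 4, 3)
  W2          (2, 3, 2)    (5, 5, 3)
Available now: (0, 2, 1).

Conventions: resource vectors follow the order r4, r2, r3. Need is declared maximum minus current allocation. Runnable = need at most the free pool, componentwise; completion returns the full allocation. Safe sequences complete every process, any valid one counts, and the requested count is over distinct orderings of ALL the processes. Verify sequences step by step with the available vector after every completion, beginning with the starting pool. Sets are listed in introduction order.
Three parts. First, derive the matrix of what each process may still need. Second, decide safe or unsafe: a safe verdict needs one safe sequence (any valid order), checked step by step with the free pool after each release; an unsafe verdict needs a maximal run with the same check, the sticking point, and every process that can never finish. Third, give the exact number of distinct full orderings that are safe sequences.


(1) Remaining need (order r4, r2, r3):
  W4: (0, 0, 1)
  W1: (2, 4, 0)
  W9: (3, 1, 2)
  W7: (1, 3, 3)
  W2: (3, 2, 1)
(2) UNSAFE — no complete ordering exists.
Key observation: after W4, W1 the pool peaks at (2, 7, 2), and each blocked process is short somewhere: W9 on r4; W7 on r3; W2 on r4.
The run W4, W1 cannot be extended any further. Verifying each step:
  pool = (0, 2, 1)
  W4 needs (0, 0, 1) <= (0, 2, 1) -> finishes; pool += (2, 3, 1) = (2, 5, 2)
  W1 needs (2, 4, 0) <= (2, 5, 2) -> finishes; pool += (0, 2, 0) = (2, 7, 2)
  W9 still needs (3, 1, 2) but only (2, 7, 2) is free — short on r4
  W7 still needs (1, 3, 3) but only (2, 7, 2) is free — short on r3
  W2 still needs (3, 2, 1) but only (2, 7, 2) is free — short on r4
Processes that can never finish: W9, W7 and W2.
(3) The exact count: 0 of the possible complete orderings are safe sequences.


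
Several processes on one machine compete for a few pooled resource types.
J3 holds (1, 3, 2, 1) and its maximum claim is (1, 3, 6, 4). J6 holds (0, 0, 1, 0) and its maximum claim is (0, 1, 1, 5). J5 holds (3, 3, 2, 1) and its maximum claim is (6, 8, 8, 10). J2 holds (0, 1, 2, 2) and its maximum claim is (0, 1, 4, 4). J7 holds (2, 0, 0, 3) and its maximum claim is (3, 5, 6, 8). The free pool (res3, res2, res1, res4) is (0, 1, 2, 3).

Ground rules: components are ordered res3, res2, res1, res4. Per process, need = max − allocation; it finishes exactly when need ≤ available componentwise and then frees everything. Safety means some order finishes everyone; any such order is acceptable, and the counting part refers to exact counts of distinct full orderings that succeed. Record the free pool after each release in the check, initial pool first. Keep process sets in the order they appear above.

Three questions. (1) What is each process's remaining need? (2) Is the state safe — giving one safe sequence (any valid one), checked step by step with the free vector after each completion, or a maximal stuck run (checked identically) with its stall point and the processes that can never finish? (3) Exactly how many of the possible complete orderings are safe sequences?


(1) Remaining need (order res3, res2, res1, res4):
  J3: (0, 0, 4, 3)
  J6: (0, 1, 0, 5)
  J5: (3, 5, 6, 9)
  J2: (0, 0, 2, 2)
  J7: (1, 5, 6, 5)
(2) The state is SAFE; one workable sequence: J2, J3, J7, J6, J5.
Key observation: J2 is the earliest step where a requested resource binds exactly: need (0, 0, 2, 2), pool (0, 1, 2, 3) at its turn.
Step-by-step check:
  pool = (0, 1, 2, 3)
  J2: need (0, 0, 2, 2) fits (0, 1, 2, 3); releases (0, 1, 2, 2), pool now (0, 2, 4, 5)
  J3: need (0, 0, 4, 3) fits (0, 2, 4, 5); releases (1, 3, 2, 1), pool now (1, 5, 6, 6)
  J7: need (1, 5, 6, 5) fits (1, 5, 6, 6); releases (2, 0, 0, 3), pool now (3, 5, 6, 9)
  J6: need (0, 1, 0, 5) fits (3, 5, 6, 9); releases (0, 0, 1, 0), pool now (3, 5, 7, 9)
  J5: need (3, 5, 6, 9) fits (3, 5, 7, 9); releases (3, 3, 2, 1), pool now (6, 8, 9, 10)
(3) Precisely 4 of the possible complete orderings are safe sequences.


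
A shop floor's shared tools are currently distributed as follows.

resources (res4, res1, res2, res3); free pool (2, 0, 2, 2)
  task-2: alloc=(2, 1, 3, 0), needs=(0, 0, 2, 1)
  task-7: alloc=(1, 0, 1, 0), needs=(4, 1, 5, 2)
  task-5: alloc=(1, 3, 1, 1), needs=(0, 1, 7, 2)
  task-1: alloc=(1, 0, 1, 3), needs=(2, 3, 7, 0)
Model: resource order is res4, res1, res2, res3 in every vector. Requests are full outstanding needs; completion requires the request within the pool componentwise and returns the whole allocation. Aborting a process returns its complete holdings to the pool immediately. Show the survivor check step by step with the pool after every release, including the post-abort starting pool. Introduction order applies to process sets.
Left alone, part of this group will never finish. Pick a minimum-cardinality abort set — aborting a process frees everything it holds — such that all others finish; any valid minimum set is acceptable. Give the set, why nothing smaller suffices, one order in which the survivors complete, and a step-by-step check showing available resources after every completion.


Abort task-1.
Key observation: no ordering could ever have run task-5 before the abort of task-1; with (1, 0, 1, 3) back in the pool it fits at step 3.
Why nothing smaller works: aborting no one leaves the state deadlocked as given.
The survivors complete as task-2, task-7, task-5. Verifying each step (starting from the post-abort pool):
  pool = (3, 0, 3, 5)
  task-2: need (0, 0, 2, 1) fits (3, 0, 3, 5); releases (2, 1, 3, 0), pool now (5, 1, 6, 5)
  task-7: need (4, 1, 5, 2) fits (5, 1, 6, 5); releases (1, 0, 1, 0), pool now (6, 1, 7, 5)
  task-5: need (0, 1, 7, 2) fits (6, 1, 7, 5); releases (1, 3, 1, 1), pool now (7, 4, 8, 6)


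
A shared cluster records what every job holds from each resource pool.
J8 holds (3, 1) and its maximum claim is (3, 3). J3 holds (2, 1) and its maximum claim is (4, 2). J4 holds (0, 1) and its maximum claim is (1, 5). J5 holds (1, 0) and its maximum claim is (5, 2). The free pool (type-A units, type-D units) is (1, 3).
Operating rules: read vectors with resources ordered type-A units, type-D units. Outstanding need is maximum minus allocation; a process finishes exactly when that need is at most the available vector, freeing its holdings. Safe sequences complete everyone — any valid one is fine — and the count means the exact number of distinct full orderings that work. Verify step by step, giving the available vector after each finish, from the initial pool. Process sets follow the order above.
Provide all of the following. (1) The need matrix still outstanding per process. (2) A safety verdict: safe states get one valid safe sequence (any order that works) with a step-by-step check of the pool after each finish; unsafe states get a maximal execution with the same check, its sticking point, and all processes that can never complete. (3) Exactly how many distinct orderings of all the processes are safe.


(1) Outstanding need per process (order type-A units, type-D units):
  J8: (0, 2)
  J3: (2, 1)
  J4: (1, 4)
  J5: (4, 2)
(2) SAFE, for example via the order J8, J4, J5, J3.
Key observation: reading the order forward, J4 is the first process whose need (1, 4) meets the free pool (4, 4) exactly on a resource it requests.
Check, step by step:
  pool = (1, 3)
  J8: need (0, 2) fits (1, 3); releases (3, 1), pool now (4, 4)
  J4: need (1, 4) fits (4, 4); releases (0, 1), pool now (4, 5)
  J5: need (4, 2) fits (4, 5); releases (1, 0), pool now (5, 5)
  J3: need (2, 1) fits (5, 5); releases (2, 1), pool now (7, 6)
(3) Exactly 6 of the possible complete orderings are safe sequences.


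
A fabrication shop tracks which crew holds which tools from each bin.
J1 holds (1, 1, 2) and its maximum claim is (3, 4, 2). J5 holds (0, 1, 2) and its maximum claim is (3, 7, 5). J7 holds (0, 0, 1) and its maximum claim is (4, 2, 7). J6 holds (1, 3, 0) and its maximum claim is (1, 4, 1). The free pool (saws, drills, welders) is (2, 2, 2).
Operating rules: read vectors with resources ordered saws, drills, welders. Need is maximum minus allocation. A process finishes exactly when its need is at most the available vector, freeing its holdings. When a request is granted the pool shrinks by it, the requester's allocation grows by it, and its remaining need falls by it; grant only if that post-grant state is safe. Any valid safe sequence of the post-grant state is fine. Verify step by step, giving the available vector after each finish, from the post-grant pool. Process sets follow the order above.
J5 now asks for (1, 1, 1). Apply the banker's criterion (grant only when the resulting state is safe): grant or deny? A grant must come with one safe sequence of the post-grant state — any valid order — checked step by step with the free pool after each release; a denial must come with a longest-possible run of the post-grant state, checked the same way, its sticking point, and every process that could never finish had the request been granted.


GRANT: granting preserves safety; a valid post-grant sequence is J6, J1, J5, J7.
Key observation: after the grant the pool drops to (1, 1, 1), which still lets J6 finish first and unwind the rest.
Verifying the post-grant state step by step:
  pool = (1, 1, 1)
  J6 needs (0, 1, 1) <= (1, 1, 1) -> finishes; pool += (1, 3, 0) = (2, 4, 1)
  J1 needs (2, 3, 0) <= (2, 4, 1) -> finishes; pool += (1, 1, 2) = (3, 5, 3)
  J5 needs (2, 5, 2) <= (3, 5, 3) -> finishes; pool += (1, 2, 3) = (4, 7, 6)
  J7 needs (4, 2, 6) <= (4, 7, 6) -> finishes; pool += (0, 0, 1) = (4, 7, 7)


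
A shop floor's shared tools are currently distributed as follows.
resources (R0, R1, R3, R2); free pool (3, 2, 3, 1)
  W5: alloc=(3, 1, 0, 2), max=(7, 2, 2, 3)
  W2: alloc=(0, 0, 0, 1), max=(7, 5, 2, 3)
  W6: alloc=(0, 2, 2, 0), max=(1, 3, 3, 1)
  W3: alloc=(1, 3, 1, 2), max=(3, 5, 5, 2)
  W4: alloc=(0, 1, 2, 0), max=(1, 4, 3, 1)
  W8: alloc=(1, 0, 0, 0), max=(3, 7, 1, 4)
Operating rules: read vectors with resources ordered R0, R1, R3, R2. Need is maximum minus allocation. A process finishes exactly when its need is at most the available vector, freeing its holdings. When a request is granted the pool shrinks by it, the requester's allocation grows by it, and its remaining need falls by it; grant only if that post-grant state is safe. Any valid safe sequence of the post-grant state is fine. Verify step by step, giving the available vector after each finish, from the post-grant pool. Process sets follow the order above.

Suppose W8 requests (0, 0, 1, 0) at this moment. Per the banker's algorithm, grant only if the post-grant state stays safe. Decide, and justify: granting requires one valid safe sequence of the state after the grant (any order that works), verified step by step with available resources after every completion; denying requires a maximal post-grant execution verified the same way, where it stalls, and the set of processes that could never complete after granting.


GRANT. The post-grant state is safe; one safe sequence: W6, W3, W4, W5, W8, W2.
Key observation: after the grant the pool drops to (3, 2, 2, 1), which still lets W6 finish first and unwind the rest.
Verifying the post-grant state step by step:
  pool = (3, 2, 2, 1)
  W6: need (1, 1, 1, 1) fits (3, 2, 2, 1); releases (0, 2, 2, 0), pool now (3, 4, 4, 1)
  W3: need (2, 2, 4, 0) fits (3, 4, 4, 1); releases (1, 3, 1, 2), pool now (4, 7, 5, 3)
  W4: need (1, 3, 1, 1) fits (4, 7, 5, 3); releases (0, 1, 2, 0), pool now (4, 8, 7, 3)
  W5: need (4, 1, 2, 1) fits (4, 8, 7, 3); releases (3, 1, 0, 2), pool now (7, 9, 7, 5)
  W8: need (2, 7, 0, 4) fits (7, 9, 7, 5); releases (1, 0, 1, 0), pool now (8, 9, 8, 5)
  W2: need (7, 5, 2, 2) fits (8, 9, 8, 5); releases (0, 0, 0, 1), pool now (8, 9, 8, 6)


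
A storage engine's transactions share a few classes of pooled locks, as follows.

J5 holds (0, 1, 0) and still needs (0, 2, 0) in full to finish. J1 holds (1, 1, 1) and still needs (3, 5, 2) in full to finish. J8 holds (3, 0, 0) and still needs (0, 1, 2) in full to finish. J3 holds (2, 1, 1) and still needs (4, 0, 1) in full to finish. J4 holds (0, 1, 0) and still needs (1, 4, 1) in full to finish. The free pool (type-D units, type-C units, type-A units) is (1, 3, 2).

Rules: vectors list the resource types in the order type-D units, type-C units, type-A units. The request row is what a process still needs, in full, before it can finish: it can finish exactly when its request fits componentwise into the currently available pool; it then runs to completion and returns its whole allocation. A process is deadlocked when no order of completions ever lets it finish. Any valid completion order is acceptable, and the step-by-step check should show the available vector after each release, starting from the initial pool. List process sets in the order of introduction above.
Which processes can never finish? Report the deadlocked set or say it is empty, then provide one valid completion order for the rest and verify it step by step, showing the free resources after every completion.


The deadlocked set is empty.
Key observation: no deadlock: J8 fits now, and the freed resources carry the rest through.
The rest can finish in the order J8, J5, J4, J1, J3. Step-by-step check:
  pool = (1, 3, 2)
  run J8 (needs (0, 1, 2), free (1, 3, 2)); after release of (3, 0, 0) the pool is (4, 3, 2)
  run J5 (needs (0, 2, 0), free (4, 3, 2)); after release of (0, 1, 0) the pool is (4, 4, 2)
  run J4 (needs (1, 4, 1), free (4, 4, 2)); after release of (0, 1, 0) the pool is (4, 5, 2)
  run J1 (needs (3, 5, 2), free (4, 5, 2)); after release of (1, 1, 1) the pool is (5, 6, 3)
  run J3 (needs (4, 0, 1), free (5, 6, 3)); after release of (2, 1, 1) the pool is (7, 7, 4)


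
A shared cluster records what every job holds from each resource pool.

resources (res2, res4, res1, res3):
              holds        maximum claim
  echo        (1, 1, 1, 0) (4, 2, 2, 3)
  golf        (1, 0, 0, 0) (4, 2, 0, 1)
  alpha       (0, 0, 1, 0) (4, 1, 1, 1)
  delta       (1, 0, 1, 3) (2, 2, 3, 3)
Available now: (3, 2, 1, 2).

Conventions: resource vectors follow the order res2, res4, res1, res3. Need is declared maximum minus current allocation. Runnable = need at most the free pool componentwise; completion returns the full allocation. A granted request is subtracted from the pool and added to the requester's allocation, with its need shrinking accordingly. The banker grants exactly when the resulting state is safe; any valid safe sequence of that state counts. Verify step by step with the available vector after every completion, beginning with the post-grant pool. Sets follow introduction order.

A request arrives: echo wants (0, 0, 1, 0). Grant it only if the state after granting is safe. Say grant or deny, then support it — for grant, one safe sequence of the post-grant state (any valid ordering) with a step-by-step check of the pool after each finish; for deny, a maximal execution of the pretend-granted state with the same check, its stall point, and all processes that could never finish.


DENY: after the grant no complete ordering would exist.
Key observation: after golf, alpha the pool peaks at (4, 2, 1, 2), and each blocked process is short somewhere: echo on res3; delta on res1.
After a pretend grant, a maximal execution: golf, alpha — then nothing else fits. Walking it through:
  pool = (3, 2, 0, 2)
  run golf (needs (3, 2, 0, 1), free (3, 2, 0, 2)); after release of (1, 0, 0, 0) the pool is (4, 2, 0, 2)
  run alpha (needs (4, 1, 0, 1), free (4, 2, 0, 2)); after release of (0, 0, 1, 0) the pool is (4, 2, 1, 2)
  echo still needs (3, 1, 0, 3) but only (4, 2, 1, 2) is free — short on res3
  delta still needs (1, 2, 2, 0) but only (4, 2, 1, 2) is free — short on res1
Processes that could never finish after the grant: echo and delta.


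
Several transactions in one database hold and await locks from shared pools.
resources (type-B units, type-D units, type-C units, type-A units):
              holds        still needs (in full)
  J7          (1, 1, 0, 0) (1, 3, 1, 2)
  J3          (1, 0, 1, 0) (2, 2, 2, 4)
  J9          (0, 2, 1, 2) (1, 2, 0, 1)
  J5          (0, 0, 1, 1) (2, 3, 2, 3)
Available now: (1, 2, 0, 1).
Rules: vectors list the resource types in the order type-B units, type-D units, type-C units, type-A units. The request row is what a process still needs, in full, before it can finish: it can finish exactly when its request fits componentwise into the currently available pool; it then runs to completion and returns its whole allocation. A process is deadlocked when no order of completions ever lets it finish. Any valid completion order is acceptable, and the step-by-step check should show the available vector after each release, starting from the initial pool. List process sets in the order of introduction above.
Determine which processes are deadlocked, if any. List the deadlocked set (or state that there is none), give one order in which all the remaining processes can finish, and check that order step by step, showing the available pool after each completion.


Deadlocked set: J3 and J5.
Key observation: after J9, J7 complete, (2, 5, 1, 3) is the best the pool ever gets, yet each leftover process wants more type-C units.
The rest can finish in the order J9, J7. Verifying each step:
  pool = (1, 2, 0, 1)
  J9 needs (1, 2, 0, 1) <= (1, 2, 0, 1) -> finishes; pool += (0, 2, 1, 2) = (1, 4, 1, 3)
  J7 needs (1, 3, 1, 2) <= (1, 4, 1, 3) -> finishes; pool += (1, 1, 0, 0) = (2, 5, 1, 3)
None of the blocked processes ever fits:
  blocked: J3 wants (2, 2, 2, 4), pool (2, 5, 1, 3) — not enough type-C units and type-A units
  blocked: J5 wants (2, 3, 2, 3), pool (2, 5, 1, 3) — not enough type-C units


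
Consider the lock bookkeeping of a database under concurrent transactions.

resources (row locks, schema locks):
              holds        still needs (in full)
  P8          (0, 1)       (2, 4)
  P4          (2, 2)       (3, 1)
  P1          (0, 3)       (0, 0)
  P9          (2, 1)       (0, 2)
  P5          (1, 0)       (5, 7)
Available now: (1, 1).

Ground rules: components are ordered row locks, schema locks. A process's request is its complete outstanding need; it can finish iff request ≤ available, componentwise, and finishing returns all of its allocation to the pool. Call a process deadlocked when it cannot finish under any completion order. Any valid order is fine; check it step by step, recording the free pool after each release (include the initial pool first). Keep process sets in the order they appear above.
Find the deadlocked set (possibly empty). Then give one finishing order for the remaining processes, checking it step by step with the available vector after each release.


No process is deadlocked.
Key observation: P1 leads a chain of completions in which each release enables another process.
One completion order for the rest: P1, P9, P8, P4, P5. Verifying each step:
  pool = (1, 1)
  P1: need (0, 0) fits (1, 1); releases (0, 3), pool now (1, 4)
  P9: need (0, 2) fits (1, 4); releases (2, 1), pool now (3, 5)
  P8: need (2, 4) fits (3, 5); releases (0, 1), pool now (3, 6)
  P4: need (3, 1) fits (3, 6); releases (2, 2), pool now (5, 8)
  P5: need (5, 7) fits (5, 8); releases (1, 0), pool now (6, 8)


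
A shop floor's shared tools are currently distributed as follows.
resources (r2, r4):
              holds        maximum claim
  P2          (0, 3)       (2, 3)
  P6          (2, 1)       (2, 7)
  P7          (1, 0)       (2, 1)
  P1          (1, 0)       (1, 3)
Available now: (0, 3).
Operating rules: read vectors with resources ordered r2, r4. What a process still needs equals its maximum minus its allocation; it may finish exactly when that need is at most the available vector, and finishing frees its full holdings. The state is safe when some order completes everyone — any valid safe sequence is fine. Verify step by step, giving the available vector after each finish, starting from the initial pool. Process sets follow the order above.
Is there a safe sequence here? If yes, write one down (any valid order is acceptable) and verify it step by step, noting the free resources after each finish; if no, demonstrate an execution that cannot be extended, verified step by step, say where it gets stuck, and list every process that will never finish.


SAFE — a valid safe sequence is P1, P7, P2, P6.
Key observation: P1 is the earliest step where a requested resource binds exactly: need (0, 3), pool (0, 3) at its turn.
Walking it through:
  pool = (0, 3)
  P1 needs (0, 3) <= (0, 3) -> finishes; pool += (1, 0) = (1, 3)
  P7 needs (1, 1) <= (1, 3) -> finishes; pool += (1, 0) = (2, 3)
  P2 needs (2, 0) <= (2, 3) -> finishes; pool += (0, 3) = (2, 6)
  P6 needs (0, 6) <= (2, 6) -> finishes; pool += (2, 1) = (4, 7)


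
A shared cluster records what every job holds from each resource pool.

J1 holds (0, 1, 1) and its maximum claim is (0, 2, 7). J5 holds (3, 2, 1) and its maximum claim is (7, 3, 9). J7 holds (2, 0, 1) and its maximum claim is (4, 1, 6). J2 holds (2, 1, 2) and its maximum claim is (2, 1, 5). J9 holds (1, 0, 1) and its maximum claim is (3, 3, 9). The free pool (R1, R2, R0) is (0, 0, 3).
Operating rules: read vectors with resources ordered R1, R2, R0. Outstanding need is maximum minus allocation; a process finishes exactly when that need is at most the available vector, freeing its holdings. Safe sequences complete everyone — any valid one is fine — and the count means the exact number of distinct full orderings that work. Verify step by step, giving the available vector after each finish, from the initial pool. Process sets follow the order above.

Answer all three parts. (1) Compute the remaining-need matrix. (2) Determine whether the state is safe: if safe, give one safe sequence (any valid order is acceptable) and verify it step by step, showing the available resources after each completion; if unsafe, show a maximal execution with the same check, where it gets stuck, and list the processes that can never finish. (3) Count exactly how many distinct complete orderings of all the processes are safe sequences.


(1) Need matrix, components ordered R1, R2, R0:
  J1: (0, 1, 6)
  J5: (4, 1, 8)
  J7: (2, 1, 5)
  J2: (0, 0, 3)
  J9: (2, 3, 8)
(2) UNSAFE.
Key observation: J2, J7, J1 can finish, but then (4, 2, 7) is all there is, and the blocked group's R0 demands exceed it.
The run J2, J7, J1 cannot be extended any further. Verifying each step:
  pool = (0, 0, 3)
  run J2 (needs (0, 0, 3), free (0, 0, 3)); after release of (2, 1, 2) the pool is (2, 1, 5)
  run J7 (needs (2, 1, 5), free (2, 1, 5)); after release of (2, 0, 1) the pool is (4, 1, 6)
  run J1 (needs (0, 1, 6), free (4, 1, 6)); after release of (0, 1, 1) the pool is (4, 2, 7)
  J5 still needs (4, 1, 8) but only (4, 2, 7) is free — short on R0
  J9 still needs (2, 3, 8) but only (4, 2, 7) is free — short on R2 and R0
Never able to finish: J5 and J9.
(3) Precisely 0 of the possible complete orderings are safe sequences.


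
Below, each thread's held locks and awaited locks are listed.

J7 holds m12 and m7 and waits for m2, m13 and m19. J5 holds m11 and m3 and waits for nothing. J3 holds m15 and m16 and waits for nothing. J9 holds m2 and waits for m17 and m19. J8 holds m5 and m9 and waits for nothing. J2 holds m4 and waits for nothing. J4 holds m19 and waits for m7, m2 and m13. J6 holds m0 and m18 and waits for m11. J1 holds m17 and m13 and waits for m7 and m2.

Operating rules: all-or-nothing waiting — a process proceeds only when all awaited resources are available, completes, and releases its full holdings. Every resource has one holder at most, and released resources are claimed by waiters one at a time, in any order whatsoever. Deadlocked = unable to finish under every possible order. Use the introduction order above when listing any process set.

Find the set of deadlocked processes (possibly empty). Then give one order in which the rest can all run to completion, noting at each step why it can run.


The deadlocked set is J7, J9, J4 and J1.
Key observation: the knot is the closed ring of waits J7 -> J9 -> J4 -> J7; J1 is caught in further circular waits.
A valid finishing order for the others: J8, J2, J5, J3, J6.
Check, step by step:
  run J8 (it waits on nothing); releases m5 and m9
  run J2 (it waits on nothing); releases m4
  run J5 (it waits on nothing); releases m11 and m3
  run J3 (it waits on nothing); releases m15 and m16
  J6: everything it awaited (m11) is free; runs, freeing m0 and m18


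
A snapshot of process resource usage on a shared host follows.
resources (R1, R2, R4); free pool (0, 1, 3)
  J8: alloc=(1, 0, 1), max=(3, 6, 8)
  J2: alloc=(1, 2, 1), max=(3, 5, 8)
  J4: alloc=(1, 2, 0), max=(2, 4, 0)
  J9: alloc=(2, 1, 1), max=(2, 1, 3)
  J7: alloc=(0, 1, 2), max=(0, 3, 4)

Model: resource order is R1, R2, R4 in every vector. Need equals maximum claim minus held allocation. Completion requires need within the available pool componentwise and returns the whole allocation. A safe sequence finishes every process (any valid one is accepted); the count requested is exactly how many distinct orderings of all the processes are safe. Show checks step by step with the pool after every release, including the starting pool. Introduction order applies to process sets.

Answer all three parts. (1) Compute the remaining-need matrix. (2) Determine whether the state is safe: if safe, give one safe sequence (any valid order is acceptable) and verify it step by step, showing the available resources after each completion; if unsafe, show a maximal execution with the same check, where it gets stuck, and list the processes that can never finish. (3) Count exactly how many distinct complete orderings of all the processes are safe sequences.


(1) Need matrix, components ordered R1, R2, R4:
  J8: (2, 6, 7)
  J2: (2, 3, 7)
  J4: (1, 2, 0)
  J9: (0, 0, 2)
  J7: (0, 2, 2)
(2) UNSAFE — no complete ordering exists.
Key observation: even finishing J9, J7, J4 leaves just (3, 5, 6) free — too little R4 for any of the remaining processes.
Going as far as possible: J9, J7, J4; after that, nothing fits. Check, step by step:
  pool = (0, 1, 3)
  J9 needs (0, 0, 2) <= (0, 1, 3) -> finishes; pool += (2, 1, 1) = (2, 2, 4)
  J7 needs (0, 2, 2) <= (2, 2, 4) -> finishes; pool += (0, 1, 2) = (2, 3, 6)
  J4 needs (1, 2, 0) <= (2, 3, 6) -> finishes; pool += (1, 2, 0) = (3, 5, 6)
  J8 still needs (2, 6, 7) but only (3, 5, 6) is free — short on R2 and R4
  J2 still needs (2, 3, 7) but only (3, 5, 6) is free — short on R4
Permanently blocked: J8 and J2.
(3) The exact count: 0 of the possible complete orderings are safe sequences.


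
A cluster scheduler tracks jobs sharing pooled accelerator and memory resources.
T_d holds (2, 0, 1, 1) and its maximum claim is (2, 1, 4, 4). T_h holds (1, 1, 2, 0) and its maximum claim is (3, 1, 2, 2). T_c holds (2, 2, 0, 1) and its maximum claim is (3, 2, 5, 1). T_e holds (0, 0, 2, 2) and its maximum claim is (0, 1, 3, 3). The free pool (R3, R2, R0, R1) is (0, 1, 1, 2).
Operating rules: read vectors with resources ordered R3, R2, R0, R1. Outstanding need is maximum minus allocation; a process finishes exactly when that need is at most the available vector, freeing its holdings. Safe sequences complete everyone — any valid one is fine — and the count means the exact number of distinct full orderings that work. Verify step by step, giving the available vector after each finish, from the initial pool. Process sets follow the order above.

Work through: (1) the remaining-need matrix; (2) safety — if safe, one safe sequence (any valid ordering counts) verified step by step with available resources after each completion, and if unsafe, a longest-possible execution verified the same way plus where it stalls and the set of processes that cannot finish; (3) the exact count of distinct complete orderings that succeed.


(1) Outstanding need per process (order R3, R2, R0, R1):
  T_d: (0, 1, 3, 3)
  T_h: (2, 0, 0, 2)
  T_c: (1, 0, 5, 0)
  T_e: (0, 1, 1, 1)
(2) SAFE. One safe sequence: T_e, T_d, T_h, T_c.
Key observation: T_e marks the first exact bind of the order: its need (0, 1, 1, 1) fits the free (0, 1, 1, 2) with zero slack on a requested resource.
Walking it through:
  pool = (0, 1, 1, 2)
  T_e: need (0, 1, 1, 1) fits (0, 1, 1, 2); releases (0, 0, 2, 2), pool now (0, 1, 3, 4)
  T_d: need (0, 1, 3, 3) fits (0, 1, 3, 4); releases (2, 0, 1, 1), pool now (2, 1, 4, 5)
  T_h: need (2, 0, 0, 2) fits (2, 1, 4, 5); releases (1, 1, 2, 0), pool now (3, 2, 6, 5)
  T_c: need (1, 0, 5, 0) fits (3, 2, 6, 5); releases (2, 2, 0, 1), pool now (5, 4, 6, 6)
(3) Exactly 1 of the possible complete orderings is a safe sequence.


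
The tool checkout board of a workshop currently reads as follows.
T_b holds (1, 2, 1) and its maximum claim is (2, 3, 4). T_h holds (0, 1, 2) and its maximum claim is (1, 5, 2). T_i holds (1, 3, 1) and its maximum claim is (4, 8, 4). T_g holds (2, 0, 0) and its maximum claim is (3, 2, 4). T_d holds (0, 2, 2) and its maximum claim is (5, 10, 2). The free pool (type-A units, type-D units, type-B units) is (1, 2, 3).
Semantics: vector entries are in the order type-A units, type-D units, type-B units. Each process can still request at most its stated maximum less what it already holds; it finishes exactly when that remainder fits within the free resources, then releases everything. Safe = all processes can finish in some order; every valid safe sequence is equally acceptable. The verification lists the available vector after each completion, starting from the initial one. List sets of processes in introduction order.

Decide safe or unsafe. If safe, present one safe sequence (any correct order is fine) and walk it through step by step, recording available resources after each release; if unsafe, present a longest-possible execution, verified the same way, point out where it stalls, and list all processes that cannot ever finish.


The state is SAFE; one workable sequence: T_b, T_h, T_g, T_i, T_d.
Key observation: T_b marks the first exact bind of the order: its need (1, 1, 3) fits the free (1, 2, 3) with zero slack on a requested resource.
Walking it through:
  pool = (1, 2, 3)
  run T_b (needs (1, 1, 3), free (1, 2, 3)); after release of (1, 2, 1) the pool is (2, 4, 4)
  run T_h (needs (1, 4, 0), free (2, 4, 4)); after release of (0, 1, 2) the pool is (2, 5, 6)
  run T_g (needs (1, 2, 4), free (2, 5, 6)); after release of (2, 0, 0) the pool is (4, 5, 6)
  run T_i (needs (3, 5, 3), free (4, 5, 6)); after release of (1, 3, 1) the pool is (5, 8, 7)
  run T_d (needs (5, 8, 0), free (5, 8, 7)); after release of (0, 2, 2) the pool is (5, 10, 9)


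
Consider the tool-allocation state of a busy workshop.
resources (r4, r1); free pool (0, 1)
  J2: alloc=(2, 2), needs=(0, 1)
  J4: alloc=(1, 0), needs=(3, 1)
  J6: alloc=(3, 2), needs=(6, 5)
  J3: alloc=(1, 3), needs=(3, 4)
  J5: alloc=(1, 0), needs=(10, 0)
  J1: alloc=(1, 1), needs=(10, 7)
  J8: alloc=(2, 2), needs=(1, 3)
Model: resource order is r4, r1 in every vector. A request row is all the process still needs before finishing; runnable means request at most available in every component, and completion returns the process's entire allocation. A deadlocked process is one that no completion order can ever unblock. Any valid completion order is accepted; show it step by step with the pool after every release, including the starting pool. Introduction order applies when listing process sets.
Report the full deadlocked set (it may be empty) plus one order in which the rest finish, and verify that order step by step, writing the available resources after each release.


Deadlocked: J5 and J1.
Key observation: no order helps: past J2, J8, J4, J3, J6, the free pool tops out at (9, 10), below what each blocked process needs in r4.
One completion order for the rest: J2, J8, J4, J3, J6. Walking it through:
  pool = (0, 1)
  J2 needs (0, 1) <= (0, 1) -> finishes; pool += (2, 2) = (2, 3)
  J8 needs (1, 3) <= (2, 3) -> finishes; pool += (2, 2) = (4, 5)
  J4 needs (3, 1) <= (4, 5) -> finishes; pool += (1, 0) = (5, 5)
  J3 needs (3, 4) <= (5, 5) -> finishes; pool += (1, 3) = (6, 8)
  J6 needs (6, 5) <= (6, 8) -> finishes; pool += (3, 2) = (9, 10)
The blocked processes can never fit:
  blocked: J5 wants (10, 0), pool (9, 10) — not enough r4
  blocked: J1 wants (10, 7), pool (9, 10) — not enough r4


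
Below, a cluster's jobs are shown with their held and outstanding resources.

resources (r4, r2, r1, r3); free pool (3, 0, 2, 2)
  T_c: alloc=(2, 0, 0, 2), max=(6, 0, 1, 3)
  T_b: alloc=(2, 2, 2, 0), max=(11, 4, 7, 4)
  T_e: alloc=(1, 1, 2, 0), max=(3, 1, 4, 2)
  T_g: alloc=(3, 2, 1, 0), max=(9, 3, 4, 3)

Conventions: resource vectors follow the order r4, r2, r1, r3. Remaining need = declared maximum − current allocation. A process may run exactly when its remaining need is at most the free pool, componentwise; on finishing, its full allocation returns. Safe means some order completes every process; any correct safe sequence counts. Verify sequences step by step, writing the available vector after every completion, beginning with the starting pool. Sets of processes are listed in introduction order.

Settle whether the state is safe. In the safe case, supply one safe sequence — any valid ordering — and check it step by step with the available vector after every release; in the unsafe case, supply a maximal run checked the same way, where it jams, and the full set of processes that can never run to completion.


The state is SAFE; one workable sequence: T_e, T_c, T_g, T_b.
Key observation: T_e marks the first exact bind of the order: its need (2, 0, 2, 2) fits the free (3, 0, 2, 2) with zero slack on a requested resource.
Step-by-step check:
  pool = (3, 0, 2, 2)
  T_e needs (2, 0, 2, 2) <= (3, 0, 2, 2) -> finishes; pool += (1, 1, 2, 0) = (4, 1, 4, 2)
  T_c needs (4, 0, 1, 1) <= (4, 1, 4, 2) -> finishes; pool += (2, 0, 0, 2) = (6, 1, 4, 4)
  T_g needs (6, 1, 3, 3) <= (6, 1, 4, 4) -> finishes; pool += (3, 2, 1, 0) = (9, 3, 5, 4)
  T_b needs (9, 2, 5, 4) <= (9, 3, 5, 4) -> finishes; pool += (2, 2, 2, 0) = (11, 5, 7, 4)


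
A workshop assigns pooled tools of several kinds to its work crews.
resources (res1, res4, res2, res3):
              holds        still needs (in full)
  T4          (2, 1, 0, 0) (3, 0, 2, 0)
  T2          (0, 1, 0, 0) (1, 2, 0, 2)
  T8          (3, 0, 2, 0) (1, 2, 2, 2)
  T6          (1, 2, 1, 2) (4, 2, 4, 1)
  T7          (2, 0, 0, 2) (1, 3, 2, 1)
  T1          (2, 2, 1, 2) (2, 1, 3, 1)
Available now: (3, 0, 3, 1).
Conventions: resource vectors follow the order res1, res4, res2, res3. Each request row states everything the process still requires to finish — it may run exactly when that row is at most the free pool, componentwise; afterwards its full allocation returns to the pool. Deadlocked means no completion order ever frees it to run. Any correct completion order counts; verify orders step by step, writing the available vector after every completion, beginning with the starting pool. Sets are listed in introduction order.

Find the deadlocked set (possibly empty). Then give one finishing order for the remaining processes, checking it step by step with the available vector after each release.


Nothing here is deadlocked.
Key observation: starting with T4, each completion frees enough for the next — no one is permanently blocked.
A valid finishing order for the others: T4, T1, T8, T6, T7, T2. Walking it through:
  pool = (3, 0, 3, 1)
  T4: need (3, 0, 2, 0) fits (3, 0, 3, 1); releases (2, 1, 0, 0), pool now (5, 1, 3, 1)
  T1: need (2, 1, 3, 1) fits (5, 1, 3, 1); releases (2, 2, 1, 2), pool now (7, 3, 4, 3)
  T8: need (1, 2, 2, 2) fits (7, 3, 4, 3); releases (3, 0, 2, 0), pool now (10, 3, 6, 3)
  T6: need (4, 2, 4, 1) fits (10, 3, 6, 3); releases (1, 2, 1, 2), pool now (11, 5, 7, 5)
  T7: need (1, 3, 2, 1) fits (11, 5, 7, 5); releases (2, 0, 0, 2), pool now (13, 5, 7, 7)
  T2: need (1, 2, 0, 2) fits (13, 5, 7, 7); releases (0, 1, 0, 0), pool now (13, 6, 7, 7)
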